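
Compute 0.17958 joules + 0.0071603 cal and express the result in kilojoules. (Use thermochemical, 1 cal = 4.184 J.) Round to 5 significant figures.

0.00020954 kilojoules

0.17958 J = 0.000179580 kJ and 0.0071603 cal = 2.99587e-5 kJ.
0.000179580 + 2.99587e-5 ≈ 0.00020954 kJ.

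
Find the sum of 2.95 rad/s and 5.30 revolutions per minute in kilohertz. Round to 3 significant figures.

2.95 rad/s = 0.000469507 kHz and 5.30 rpm = 8.83333e-5 kHz.
0.000469507 + 8.83333e-5 ≈ 0.000558 kHz.

0.000558 kilohertz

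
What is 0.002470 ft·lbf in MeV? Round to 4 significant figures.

2.090e+10 MeV

1 foot-pound = 8.46235e+12 megaelectronvolts.
0.002470 × 8.46235e+12 ≈ 2.090e+10 MeV.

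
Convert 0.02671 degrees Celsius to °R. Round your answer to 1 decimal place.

491.7 degrees Rankine

°R = (°C + 273.15) × 9/5.
Applying the formula gives 491.7 °R.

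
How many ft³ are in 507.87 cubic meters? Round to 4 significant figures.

17940 ft³

1 cubic meter = 35.3147 cubic feet.
Thus 507.87 × 35.3147 ≈ 17940 ft³.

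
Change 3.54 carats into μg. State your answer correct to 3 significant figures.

708000 μg

1 ct = 200000 micrograms.
So 3.54 × 200000 ≈ 708000 μg.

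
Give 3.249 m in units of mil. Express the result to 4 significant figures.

1 meter = 39370.1 mils.
Thus 3.249 × 39370.1 ≈ 127900 mil.

127900 mil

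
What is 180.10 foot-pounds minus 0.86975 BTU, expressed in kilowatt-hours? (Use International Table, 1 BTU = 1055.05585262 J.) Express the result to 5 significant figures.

180.10 ft·lbf = 6.78286e-5 kWh and 0.86975 BTU = 0.000254899 kWh.
6.78286e-5 − 0.000254899 ≈ -0.00018707 kWh.

-0.00018707 kilowatt-hours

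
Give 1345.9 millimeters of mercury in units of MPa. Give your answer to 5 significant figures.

1 millimeter of mercury = 0.000133322 megapascals.
1345.9 × 0.000133322 ≈ 0.17944 MPa.

0.17944 MPa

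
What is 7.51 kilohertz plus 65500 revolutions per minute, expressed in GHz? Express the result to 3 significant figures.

7.51 kHz = 7.51000e-6 GHz and 65500 rpm = 1.09167e-6 GHz.
7.51000e-6 + 1.09167e-6 ≈ 8.60e-6 GHz.

8.60e-6 GHz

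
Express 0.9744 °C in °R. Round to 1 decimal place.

°R = (°C + 273.15) × 9/5.
Applying the formula gives 493.4 °R.

493.4 °R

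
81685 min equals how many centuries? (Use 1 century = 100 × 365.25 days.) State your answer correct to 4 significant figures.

0.001553 centuries

1 min = 1.90129 × 10^-8 century.
Then 81685 × 1.90129 × 10^-8 ≈ 0.001553 century.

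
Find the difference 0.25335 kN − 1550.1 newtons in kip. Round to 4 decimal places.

-0.2915 kip

0.25335 kN = 0.0569553 kip and 1550.1 N = 0.348476 kip.
0.0569553 − 0.348476 ≈ -0.2915 kip.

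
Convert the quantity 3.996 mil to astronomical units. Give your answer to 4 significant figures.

6.785e-16 au

1 mil = 1.69789e-16 au.
Then 3.996 × 1.69789e-16 ≈ 6.785e-16 au.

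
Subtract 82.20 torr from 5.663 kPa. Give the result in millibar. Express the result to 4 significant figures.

-52.96 millibar

5.663 kPa = 56.6300 mbar and 82.20 torr = 109.591 mbar.
56.6300 − 109.591 ≈ -52.96 mbar.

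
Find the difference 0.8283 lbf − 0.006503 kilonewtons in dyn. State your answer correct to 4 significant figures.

-281900 dynes

0.8283 lbf = 368446 dyn and 0.006503 kN = 650300 dyn.
368446 − 650300 ≈ -281900 dyn.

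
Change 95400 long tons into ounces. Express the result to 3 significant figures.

1 long ton = 35840.0 oz.
Then 95400 × 35840.0 ≈ 3.42e+9 oz.

3.42e+9 oz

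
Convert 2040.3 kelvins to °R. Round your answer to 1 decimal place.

3672.5 degrees Rankine

°R = K × 9/5.
Applying the formula gives 3672.5 °R.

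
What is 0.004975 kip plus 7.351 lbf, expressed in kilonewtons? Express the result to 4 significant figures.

0.004975 kip = 0.0221299 kN and 7.351 lbf = 0.0326989 kN.
0.0221299 + 0.0326989 ≈ 0.05483 kN.

0.05483 kN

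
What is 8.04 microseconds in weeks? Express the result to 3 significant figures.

1.33e-11 weeks

1 μs = 1.65344e-12 wk.
Then 8.04 × 1.65344e-12 ≈ 1.33e-11 wk.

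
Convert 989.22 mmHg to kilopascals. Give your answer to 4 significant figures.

131.9 kPa

1 mmHg = 0.133322 kPa.
So 989.22 × 0.133322 ≈ 131.9 kPa.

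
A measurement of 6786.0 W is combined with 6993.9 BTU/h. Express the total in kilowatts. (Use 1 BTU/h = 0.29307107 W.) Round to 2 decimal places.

8.84 kW

6786.0 W = 6.78600 kW and 6993.9 BTU/h = 2.04971 kW.
6.78600 + 2.04971 ≈ 8.84 kW.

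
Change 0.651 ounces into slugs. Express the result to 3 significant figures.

1 oz = 0.00194256 slugs.
Then 0.651 × 0.00194256 ≈ 0.00126 slug.

0.00126 slugs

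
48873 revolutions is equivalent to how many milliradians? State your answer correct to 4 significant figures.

1 rev = 6283.19 mrad.
Then 48873 × 6283.19 ≈ 3.071e+8 mrad.

3.071e+8 milliradians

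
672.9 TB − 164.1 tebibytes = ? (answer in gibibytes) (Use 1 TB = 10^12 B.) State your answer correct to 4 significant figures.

458600 GiB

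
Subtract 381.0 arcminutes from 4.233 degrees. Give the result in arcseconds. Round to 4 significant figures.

4.233 ° = 15238.8 arcsec and 381.0 arcmin = 22860.0 arcsec.
15238.8 − 22860.0 ≈ -7621 arcsec.

-7621 arcseconds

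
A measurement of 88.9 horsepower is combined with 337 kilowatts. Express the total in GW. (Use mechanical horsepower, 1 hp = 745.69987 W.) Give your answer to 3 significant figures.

0.000403 gigawatts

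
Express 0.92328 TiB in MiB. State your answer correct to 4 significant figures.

968100 MiB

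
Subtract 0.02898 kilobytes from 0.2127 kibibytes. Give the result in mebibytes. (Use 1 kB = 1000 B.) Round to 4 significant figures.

0.2127 KiB = 0.000207715 MiB and 0.02898 kB = 2.76375 × 10^-5 MiB.
0.000207715 − 2.76375 × 10^-5 ≈ 0.0001801 MiB.

0.0001801 MiB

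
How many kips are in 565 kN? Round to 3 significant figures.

1 kN = 0.224809 kip.
So 565 × 0.224809 ≈ 127 kip.

127 kips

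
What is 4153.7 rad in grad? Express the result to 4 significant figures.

1 radian = 63.6620 gradians.
4153.7 × 63.6620 ≈ 264400 grad.

264400 grad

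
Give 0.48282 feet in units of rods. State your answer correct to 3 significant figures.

0.0293 rods

1 foot = 0.0606061 rods.
0.48282 × 0.0606061 ≈ 0.0293 rod.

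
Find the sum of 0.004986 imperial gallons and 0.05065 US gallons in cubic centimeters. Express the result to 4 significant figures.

0.004986 imp gal = 22.6668 cm³ and 0.05065 US gal = 191.731 cm³.
22.6668 + 191.731 ≈ 214.4 cm³.

214.4 cubic centimeters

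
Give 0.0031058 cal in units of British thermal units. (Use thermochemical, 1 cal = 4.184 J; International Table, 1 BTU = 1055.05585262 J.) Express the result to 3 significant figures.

1.23 × 10^-5 BTU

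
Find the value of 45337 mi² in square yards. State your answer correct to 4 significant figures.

1 mi² = 3.09760 × 10^6 square yards.
So 45337 × 3.09760 × 10^6 ≈ 1.404 × 10^11 yd².

1.404 × 10^11 square yards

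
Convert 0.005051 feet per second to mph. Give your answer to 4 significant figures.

0.003444 mph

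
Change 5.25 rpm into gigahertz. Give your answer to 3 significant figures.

8.75 × 10^-11 gigahertz

1 revolution per minute = 1.66667 × 10^-11 GHz.
5.25 × 1.66667 × 10^-11 ≈ 8.75 × 10^-11 GHz.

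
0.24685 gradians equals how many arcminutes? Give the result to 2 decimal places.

1 grad = 54.0000 arcminutes.
Then 0.24685 × 54.0000 ≈ 13.33 arcmin.

13.33 arcmin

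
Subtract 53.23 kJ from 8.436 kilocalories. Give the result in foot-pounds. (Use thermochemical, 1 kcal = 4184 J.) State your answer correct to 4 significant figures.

-13230 ft·lbf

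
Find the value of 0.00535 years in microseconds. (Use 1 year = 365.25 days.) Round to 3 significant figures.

1 yr = 3.15576 × 10^13 microseconds.
Thus 0.00535 × 3.15576 × 10^13 ≈ 1.69 × 10^11 μs.

1.69 × 10^11 microseconds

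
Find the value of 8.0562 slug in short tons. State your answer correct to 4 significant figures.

1 slug = 0.0160870 short tons.
Thus 8.0562 × 0.0160870 ≈ 0.1296 short ton.

0.1296 short ton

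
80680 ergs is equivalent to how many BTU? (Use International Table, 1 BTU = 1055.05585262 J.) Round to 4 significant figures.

7.647 × 10^-6 BTU

1 erg = 9.47817 × 10^-11 British thermal units.
80680 × 9.47817 × 10^-11 ≈ 7.647 × 10^-6 BTU.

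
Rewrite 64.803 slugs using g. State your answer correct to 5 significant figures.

945730 grams

1 slug = 14593.9 g.
So 64.803 × 14593.9 ≈ 945730 g.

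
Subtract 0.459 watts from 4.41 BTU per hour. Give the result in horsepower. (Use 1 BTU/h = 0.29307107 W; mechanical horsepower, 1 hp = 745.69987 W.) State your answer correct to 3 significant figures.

4.41 BTU/h = 0.00173320 hp and 0.459 W = 0.000615529 hp.
0.00173320 − 0.000615529 ≈ 0.00112 hp.

0.00112 horsepower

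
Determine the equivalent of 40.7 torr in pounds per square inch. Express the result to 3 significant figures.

0.787 psi

1 torr = 0.0193368 pounds per square inch.
Then 40.7 × 0.0193368 ≈ 0.787 psi.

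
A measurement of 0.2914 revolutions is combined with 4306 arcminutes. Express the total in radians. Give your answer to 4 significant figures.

0.2914 rev = 1.83092 rad and 4306 arcmin = 1.25256 rad.
1.83092 + 1.25256 ≈ 3.083 rad.

3.083 rad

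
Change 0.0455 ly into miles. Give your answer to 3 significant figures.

2.67e+11 mi

1 light-year = 5.87863e+12 mi.
Thus 0.0455 × 5.87863e+12 ≈ 2.67e+11 mi.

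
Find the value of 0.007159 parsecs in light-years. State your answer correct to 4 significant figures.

0.02335 ly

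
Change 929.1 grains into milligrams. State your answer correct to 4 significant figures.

60200 mg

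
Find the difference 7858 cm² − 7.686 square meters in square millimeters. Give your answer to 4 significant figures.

7858 cm² = 785800 mm² and 7.686 m² = 7.68600 × 10^6 mm².
785800 − 7.68600 × 10^6 ≈ -6.900 × 10^6 mm².

-6.900 × 10^6 square millimeters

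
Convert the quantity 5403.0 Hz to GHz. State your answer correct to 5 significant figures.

1 hertz = 1.00000e-9 GHz.
Thus 5403.0 × 1.00000e-9 ≈ 5.4030e-6 GHz.

5.4030e-6 GHz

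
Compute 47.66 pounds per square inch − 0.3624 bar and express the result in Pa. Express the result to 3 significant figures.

47.66 psi = 328604 Pa and 0.3624 bar = 36240.0 Pa.
328604 − 36240.0 ≈ 292000 Pa.

292000 pascals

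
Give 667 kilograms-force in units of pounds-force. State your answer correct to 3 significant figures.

1 kgf = 2.20462 lbf.
Thus 667 × 2.20462 ≈ 1470 lbf.

1470 pounds-force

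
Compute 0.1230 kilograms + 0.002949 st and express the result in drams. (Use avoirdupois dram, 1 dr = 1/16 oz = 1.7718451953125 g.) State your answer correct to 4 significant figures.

0.1230 kg = 69.4192 dr and 0.002949 st = 10.5692 dr.
69.4192 + 10.5692 ≈ 79.99 dr.

79.99 dr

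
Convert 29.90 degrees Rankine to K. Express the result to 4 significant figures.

°R = K × 9/5.
Applying the formula gives 16.61 K.

16.61 kelvins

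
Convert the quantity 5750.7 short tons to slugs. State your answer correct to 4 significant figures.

1 short ton = 62.1619 slug.
Thus 5750.7 × 62.1619 ≈ 357500 slug.

357500 slugs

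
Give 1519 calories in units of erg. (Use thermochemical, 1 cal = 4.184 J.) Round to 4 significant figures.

6.355e+10 ergs

1 cal = 4.18400e+7 ergs.
So 1519 × 4.18400e+7 ≈ 6.355e+10 erg.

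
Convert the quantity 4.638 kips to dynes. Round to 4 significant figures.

1 kip = 4.44822 × 10^8 dyn.
So 4.638 × 4.44822 × 10^8 ≈ 2.063 × 10^9 dyn.

2.063 × 10^9 dynes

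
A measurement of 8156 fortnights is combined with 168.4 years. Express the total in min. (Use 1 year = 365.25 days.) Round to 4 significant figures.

8156 fortnight = 1.64425e+8 min and 168.4 yr = 8.85717e+7 min.
1.64425e+8 + 8.85717e+7 ≈ 2.530e+8 min.

2.530e+8 min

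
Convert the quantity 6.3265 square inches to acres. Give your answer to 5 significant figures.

1.0086e-6 acre

1 square inch = 1.59423e-7 acre.
Thus 6.3265 × 1.59423e-7 ≈ 1.0086e-6 acre.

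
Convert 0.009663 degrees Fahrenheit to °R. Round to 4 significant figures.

459.7 °R

°R = °F + 459.67.
Applying the formula gives 459.7 °R.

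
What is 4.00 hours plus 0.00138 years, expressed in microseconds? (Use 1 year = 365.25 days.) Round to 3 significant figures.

5.79 × 10^10 μs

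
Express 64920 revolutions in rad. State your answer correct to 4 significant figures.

1 rev = 6.28319 radians.
So 64920 × 6.28319 ≈ 407900 rad.

407900 rad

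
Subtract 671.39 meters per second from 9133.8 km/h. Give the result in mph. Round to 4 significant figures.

4174 mph

9133.8 km/h = 5675.48 mph and 671.39 m/s = 1501.86 mph.
5675.48 − 1501.86 ≈ 4174 mph.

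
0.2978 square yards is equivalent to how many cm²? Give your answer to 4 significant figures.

1 square yard = 8361.27 square centimeters.
0.2978 × 8361.27 ≈ 2490 cm².

2490 square centimeters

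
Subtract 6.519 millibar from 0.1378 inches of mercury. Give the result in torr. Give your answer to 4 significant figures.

-1.390 torr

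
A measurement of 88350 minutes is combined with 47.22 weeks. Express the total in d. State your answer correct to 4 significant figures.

88350 min = 61.3542 d and 47.22 wk = 330.540 d.
61.3542 + 330.540 ≈ 391.9 d.

391.9 d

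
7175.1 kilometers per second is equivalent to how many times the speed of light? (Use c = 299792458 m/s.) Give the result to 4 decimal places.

0.0239 c

1 km/s = 3.33564 × 10^-6 c.
Then 7175.1 × 3.33564 × 10^-6 ≈ 0.0239 c.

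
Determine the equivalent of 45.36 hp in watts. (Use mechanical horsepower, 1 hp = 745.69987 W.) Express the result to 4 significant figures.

33820 watts

1 horsepower = 745.700 W.
45.36 × 745.700 ≈ 33820 W.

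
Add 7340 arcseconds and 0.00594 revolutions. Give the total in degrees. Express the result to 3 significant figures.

4.18 °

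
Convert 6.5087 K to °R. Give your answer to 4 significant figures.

11.72 °R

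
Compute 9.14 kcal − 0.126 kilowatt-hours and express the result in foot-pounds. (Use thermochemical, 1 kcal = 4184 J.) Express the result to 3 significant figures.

9.14 kcal = 28205.7 ft·lbf and 0.126 kWh = 334558 ft·lbf.
28205.7 − 334558 ≈ -306000 ft·lbf.

-306000 ft·lbf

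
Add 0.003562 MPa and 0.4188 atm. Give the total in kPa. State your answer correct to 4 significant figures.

0.003562 MPa = 3.56200 kPa and 0.4188 atm = 42.4349 kPa.
3.56200 + 42.4349 ≈ 46.00 kPa.

46.00 kPa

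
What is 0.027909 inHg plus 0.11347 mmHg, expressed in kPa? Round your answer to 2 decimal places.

0.11 kPa

0.027909 inHg = 0.0945107 kPa and 0.11347 mmHg = 0.0151281 kPa.
0.0945107 + 0.0151281 ≈ 0.11 kPa.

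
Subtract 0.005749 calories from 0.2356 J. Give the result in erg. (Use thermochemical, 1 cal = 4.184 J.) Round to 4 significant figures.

2.115e+6 erg

0.2356 J = 2.35600e+6 erg and 0.005749 cal = 240538 erg.
2.35600e+6 − 240538 ≈ 2.115e+6 erg.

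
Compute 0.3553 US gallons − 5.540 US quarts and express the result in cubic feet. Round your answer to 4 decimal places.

0.3553 US gal = 0.0474967 ft³ and 5.540 US qt = 0.185148 ft³.
0.0474967 − 0.185148 ≈ -0.1377 ft³.

-0.1377 ft³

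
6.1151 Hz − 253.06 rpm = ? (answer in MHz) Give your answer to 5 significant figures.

1.8974 × 10^-6 megahertz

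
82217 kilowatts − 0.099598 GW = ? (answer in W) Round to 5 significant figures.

-1.7381e+7 W

82217 kW = 8.22170e+7 W and 0.099598 GW = 9.95980e+7 W.
8.22170e+7 − 9.95980e+7 ≈ -1.7381e+7 W.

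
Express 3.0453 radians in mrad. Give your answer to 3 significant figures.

1 rad = 1000.00 mrad.
3.0453 × 1000.00 ≈ 3050 mrad.

3050 mrad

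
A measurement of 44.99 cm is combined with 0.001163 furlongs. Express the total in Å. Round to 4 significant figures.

44.99 cm = 4.49900 × 10^9 Å and 0.001163 furlong = 2.33958 × 10^9 Å.
4.49900 × 10^9 + 2.33958 × 10^9 ≈ 6.839 × 10^9 Å.

6.839 × 10^9 angstroms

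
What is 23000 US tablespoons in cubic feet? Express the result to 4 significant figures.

12.01 ft³

1 US tablespoon = 0.000522190 ft³.
Then 23000 × 0.000522190 ≈ 12.01 ft³.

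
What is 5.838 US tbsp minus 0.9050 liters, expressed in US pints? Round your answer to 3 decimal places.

5.838 US tbsp = 0.1824375 US pt and 0.9050 L = 1.912606 US pt.
0.1824375 − 1.912606 ≈ -1.730 US pt.

-1.730 US pints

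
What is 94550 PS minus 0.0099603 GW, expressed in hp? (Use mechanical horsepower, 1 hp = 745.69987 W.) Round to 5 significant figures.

79900 horsepower

94550 PS = 93256.6 hp and 0.0099603 GW = 13357.0 hp.
93256.6 − 13357.0 ≈ 79900 hp.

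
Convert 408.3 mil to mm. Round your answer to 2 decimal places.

1 mil = 0.0254000 millimeters.
408.3 × 0.0254000 ≈ 10.37 mm.

10.37 mm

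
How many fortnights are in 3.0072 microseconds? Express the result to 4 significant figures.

1 microsecond = 8.26720e-13 fortnight.
Then 3.0072 × 8.26720e-13 ≈ 2.486e-12 fortnight.

2.486e-12 fortnights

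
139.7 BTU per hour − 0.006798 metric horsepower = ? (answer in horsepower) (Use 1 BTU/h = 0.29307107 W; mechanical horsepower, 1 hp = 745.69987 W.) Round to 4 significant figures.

0.04820 hp

139.7 BTU/h = 0.0549042 hp and 0.006798 PS = 0.00670500 hp.
0.0549042 − 0.00670500 ≈ 0.04820 hp.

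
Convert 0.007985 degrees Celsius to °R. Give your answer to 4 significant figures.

491.7 °R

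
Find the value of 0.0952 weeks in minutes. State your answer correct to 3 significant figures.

1 week = 10080.0 min.
Thus 0.0952 × 10080.0 ≈ 960 min.

960 min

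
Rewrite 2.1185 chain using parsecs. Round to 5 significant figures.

1 chain = 6.51941e-16 pc.
Thus 2.1185 × 6.51941e-16 ≈ 1.3811e-15 pc.

1.3811e-15 pc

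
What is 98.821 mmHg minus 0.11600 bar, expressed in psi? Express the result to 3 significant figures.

0.228 pounds per square inch

98.821 mmHg = 1.91088 psi and 0.11600 bar = 1.68244 psi.
1.91088 − 1.68244 ≈ 0.228 psi.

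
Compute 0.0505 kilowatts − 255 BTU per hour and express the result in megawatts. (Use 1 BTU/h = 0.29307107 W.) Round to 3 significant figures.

-2.42e-5 megawatts

0.0505 kW = 5.05000e-5 MW and 255 BTU/h = 7.47331e-5 MW.
5.05000e-5 − 7.47331e-5 ≈ -2.42e-5 MW.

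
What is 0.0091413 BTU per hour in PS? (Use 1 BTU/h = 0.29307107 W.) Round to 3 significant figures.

1 BTU/h = 0.000398466 PS.
Thus 0.0091413 × 0.000398466 ≈ 3.64e-6 PS.

3.64e-6 PS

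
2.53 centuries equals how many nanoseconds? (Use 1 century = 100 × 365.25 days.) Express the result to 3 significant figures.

1 century = 3.15576e+18 ns.
Thus 2.53 × 3.15576e+18 ≈ 7.98e+18 ns.

7.98e+18 nanoseconds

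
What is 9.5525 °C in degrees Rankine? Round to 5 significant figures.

508.86 degrees Rankine

°R = (°C + 273.15) × 9/5.
Applying the formula gives 508.86 °R.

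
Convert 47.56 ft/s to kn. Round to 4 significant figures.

1 ft/s = 0.592484 kn.
Then 47.56 × 0.592484 ≈ 28.18 kn.

28.18 knots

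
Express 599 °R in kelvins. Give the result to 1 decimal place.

°R = K × 9/5.
Applying the formula gives 332.8 K.

332.8 K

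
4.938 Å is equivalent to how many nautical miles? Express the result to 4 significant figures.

2.666 × 10^-13 nautical miles

1 Å = 5.39957 × 10^-14 nautical miles.
Then 4.938 × 5.39957 × 10^-14 ≈ 2.666 × 10^-13 nmi.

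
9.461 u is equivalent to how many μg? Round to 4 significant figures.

1 atomic mass unit = 1.66054e-18 μg.
So 9.461 × 1.66054e-18 ≈ 1.571e-17 μg.

1.571e-17 micrograms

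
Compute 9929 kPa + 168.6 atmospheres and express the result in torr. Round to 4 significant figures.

202600 torr

9929 kPa = 74473.6 torr and 168.6 atm = 128136 torr.
74473.6 + 128136 ≈ 202600 torr.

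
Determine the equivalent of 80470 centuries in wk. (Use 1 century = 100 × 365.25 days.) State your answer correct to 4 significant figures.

4.199e+8 weeks

1 century = 5217.86 weeks.
80470 × 5217.86 ≈ 4.199e+8 wk.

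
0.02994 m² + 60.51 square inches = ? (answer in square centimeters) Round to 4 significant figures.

689.8 cm²

0.02994 m² = 299.400 cm² and 60.51 in² = 390.386 cm².
299.400 + 390.386 ≈ 689.8 cm².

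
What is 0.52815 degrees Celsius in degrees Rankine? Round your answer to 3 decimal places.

492.621 °R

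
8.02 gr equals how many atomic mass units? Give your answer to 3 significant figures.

3.13e+23 u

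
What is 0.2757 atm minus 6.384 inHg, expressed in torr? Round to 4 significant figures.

47.38 torr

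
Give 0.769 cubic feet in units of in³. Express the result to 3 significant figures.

1330 cubic inches

1 ft³ = 1728.00 in³.
So 0.769 × 1728.00 ≈ 1330 in³.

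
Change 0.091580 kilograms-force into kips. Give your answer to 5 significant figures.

1 kilogram-force = 0.00220462 kip.
So 0.091580 × 0.00220462 ≈ 0.00020190 kip.

0.00020190 kips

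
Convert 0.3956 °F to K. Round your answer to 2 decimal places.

255.59 kelvins

K = (°F + 459.67) × 5/9.
Applying the formula gives 255.59 K.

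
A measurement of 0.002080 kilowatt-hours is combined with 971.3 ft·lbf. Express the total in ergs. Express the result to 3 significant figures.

0.002080 kWh = 7.48800 × 10^10 erg and 971.3 ft·lbf = 1.31691 × 10^10 erg.
7.48800 × 10^10 + 1.31691 × 10^10 ≈ 8.80 × 10^10 erg.

8.80 × 10^10 erg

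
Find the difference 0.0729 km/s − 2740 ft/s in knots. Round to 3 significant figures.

0.0729 km/s = 141.706 kn and 2740 ft/s = 1623.41 kn.
141.706 − 1623.41 ≈ -1480 kn.

-1480 kn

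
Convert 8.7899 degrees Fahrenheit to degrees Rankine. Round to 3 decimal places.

468.460 degrees Rankine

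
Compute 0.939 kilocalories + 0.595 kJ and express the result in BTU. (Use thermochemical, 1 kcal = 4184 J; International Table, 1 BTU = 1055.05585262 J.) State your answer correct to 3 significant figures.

0.939 kcal = 3.72376 BTU and 0.595 kJ = 0.563951 BTU.
3.72376 + 0.563951 ≈ 4.29 BTU.

4.29 British thermal units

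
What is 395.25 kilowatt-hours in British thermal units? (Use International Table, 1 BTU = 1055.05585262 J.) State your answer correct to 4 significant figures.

1 kWh = 3412.14 British thermal units.
395.25 × 3412.14 ≈ 1.349e+6 BTU.

1.349e+6 BTU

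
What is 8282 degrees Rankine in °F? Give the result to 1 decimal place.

°R = °F + 459.67.
Applying the formula gives 7822.3 °F.

7822.3 degrees Fahrenheit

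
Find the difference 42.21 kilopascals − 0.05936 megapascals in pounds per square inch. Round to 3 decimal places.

42.21 kPa = 6.12204 psi and 0.05936 MPa = 8.60944 psi.
6.12204 − 8.60944 ≈ -2.487 psi.

-2.487 psi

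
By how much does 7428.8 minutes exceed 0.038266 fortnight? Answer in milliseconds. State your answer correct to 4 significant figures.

3.994 × 10^8 milliseconds

7428.8 min = 4.45728 × 10^8 ms and 0.038266 fortnight = 4.62866 × 10^7 ms.
4.45728 × 10^8 − 4.62866 × 10^7 ≈ 3.994 × 10^8 ms.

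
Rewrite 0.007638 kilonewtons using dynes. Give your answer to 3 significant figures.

764000 dynes

1 kN = 1.00000e+8 dyn.
0.007638 × 1.00000e+8 ≈ 764000 dyn.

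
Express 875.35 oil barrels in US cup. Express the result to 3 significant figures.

588000 US cups

1 oil barrel = 672.000 US cups.
Thus 875.35 × 672.000 ≈ 588000 US cup.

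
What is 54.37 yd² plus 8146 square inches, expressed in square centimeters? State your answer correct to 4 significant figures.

507200 square centimeters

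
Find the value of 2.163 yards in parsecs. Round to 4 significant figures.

6.410 × 10^-17 pc

1 yd = 2.96337 × 10^-17 pc.
2.163 × 2.96337 × 10^-17 ≈ 6.410 × 10^-17 pc.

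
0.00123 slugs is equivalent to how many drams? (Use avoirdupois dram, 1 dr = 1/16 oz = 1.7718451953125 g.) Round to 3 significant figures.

1 slug = 8236.56 dr.
So 0.00123 × 8236.56 ≈ 10.1 dr.

10.1 dr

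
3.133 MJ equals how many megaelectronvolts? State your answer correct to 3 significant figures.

1 MJ = 6.24151 × 10^18 megaelectronvolts.
Then 3.133 × 6.24151 × 10^18 ≈ 1.96 × 10^19 MeV.

1.96 × 10^19 MeV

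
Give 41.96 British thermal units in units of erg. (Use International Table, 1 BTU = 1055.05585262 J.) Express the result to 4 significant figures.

4.427e+11 ergs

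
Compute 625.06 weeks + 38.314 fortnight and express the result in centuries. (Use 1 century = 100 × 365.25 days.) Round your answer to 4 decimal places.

625.06 wk = 0.119792 century and 38.314 fortnight = 0.0146857 century.
0.119792 + 0.0146857 ≈ 0.1345 century.

0.1345 centuries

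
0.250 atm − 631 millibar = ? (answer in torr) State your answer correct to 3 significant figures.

-283 torr

0.250 atm = 190.000 torr and 631 mbar = 473.289 torr.
190.000 − 473.289 ≈ -283 torr.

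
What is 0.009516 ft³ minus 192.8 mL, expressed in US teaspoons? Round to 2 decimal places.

0.009516 ft³ = 54.6698 US tsp and 192.8 mL = 39.1161 US tsp.
54.6698 − 39.1161 ≈ 15.55 US tsp.

15.55 US tsp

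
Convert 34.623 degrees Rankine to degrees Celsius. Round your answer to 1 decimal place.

-253.9 degrees Celsius

°R = (°C + 273.15) × 9/5.
Applying the formula gives -253.9 °C.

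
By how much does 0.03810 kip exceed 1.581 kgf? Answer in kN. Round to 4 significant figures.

0.03810 kip = 0.169477 kN and 1.581 kgf = 0.0155043 kN.
0.169477 − 0.0155043 ≈ 0.1540 kN.

0.1540 kilonewtons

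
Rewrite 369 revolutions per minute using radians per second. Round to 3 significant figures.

1 revolution per minute = 0.104720 rad/s.
Then 369 × 0.104720 ≈ 38.6 rad/s.

38.6 radians per second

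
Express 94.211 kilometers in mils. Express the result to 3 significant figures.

3.71 × 10^9 mils

1 kilometer = 3.93701 × 10^7 mil.
So 94.211 × 3.93701 × 10^7 ≈ 3.71 × 10^9 mil.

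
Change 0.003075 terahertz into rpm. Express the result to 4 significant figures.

1.845 × 10^11 revolutions per minute

1 THz = 6.00000 × 10^13 rpm.
Thus 0.003075 × 6.00000 × 10^13 ≈ 1.845 × 10^11 rpm.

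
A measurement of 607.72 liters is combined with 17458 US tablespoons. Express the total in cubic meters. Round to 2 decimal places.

0.87 m³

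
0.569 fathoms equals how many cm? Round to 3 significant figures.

1 fathom = 182.880 centimeters.
0.569 × 182.880 ≈ 104 cm.

104 centimeters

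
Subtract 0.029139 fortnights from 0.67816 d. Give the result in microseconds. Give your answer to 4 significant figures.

0.67816 d = 5.85930e+10 μs and 0.029139 fortnight = 3.52465e+10 μs.
5.85930e+10 − 3.52465e+10 ≈ 2.335e+10 μs.

2.335e+10 μs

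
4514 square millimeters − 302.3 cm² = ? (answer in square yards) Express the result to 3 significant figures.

-0.0308 yd²

4514 mm² = 0.00539870 yd² and 302.3 cm² = 0.0361548 yd².
0.00539870 − 0.0361548 ≈ -0.0308 yd².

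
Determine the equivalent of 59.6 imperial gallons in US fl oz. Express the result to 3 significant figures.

9160 US fl oz

1 imp gal = 153.722 US fluid ounces.
Thus 59.6 × 153.722 ≈ 9160 US fl oz.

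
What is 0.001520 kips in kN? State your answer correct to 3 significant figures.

1 kip = 4.44822 kN.
Then 0.001520 × 4.44822 ≈ 0.00676 kN.

0.00676 kN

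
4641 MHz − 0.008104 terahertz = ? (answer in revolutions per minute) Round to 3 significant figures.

4641 MHz = 2.78460 × 10^11 rpm and 0.008104 THz = 4.86240 × 10^11 rpm.
2.78460 × 10^11 − 4.86240 × 10^11 ≈ -2.08 × 10^11 rpm.

-2.08 × 10^11 rpm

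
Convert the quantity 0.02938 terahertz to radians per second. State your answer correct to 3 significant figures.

1.85e+11 radians per second

1 THz = 6.28319e+12 rad/s.
Thus 0.02938 × 6.28319e+12 ≈ 1.85e+11 rad/s.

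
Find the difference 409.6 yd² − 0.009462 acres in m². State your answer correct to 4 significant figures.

409.6 yd² = 342.478 m² and 0.009462 acre = 38.2914 m².
342.478 − 38.2914 ≈ 304.2 m².

304.2 square meters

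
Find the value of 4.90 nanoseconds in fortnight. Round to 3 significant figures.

1 nanosecond = 8.26720 × 10^-16 fortnight.
So 4.90 × 8.26720 × 10^-16 ≈ 4.05 × 10^-15 fortnight.

4.05 × 10^-15 fortnight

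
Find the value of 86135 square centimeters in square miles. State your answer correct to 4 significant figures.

3.326 × 10^-6 square miles

1 square centimeter = 3.86102 × 10^-11 square miles.
Thus 86135 × 3.86102 × 10^-11 ≈ 3.326 × 10^-6 mi².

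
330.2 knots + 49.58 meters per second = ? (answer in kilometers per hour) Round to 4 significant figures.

790.0 km/h

330.2 kn = 611.530 km/h and 49.58 m/s = 178.488 km/h.
611.530 + 178.488 ≈ 790.0 km/h.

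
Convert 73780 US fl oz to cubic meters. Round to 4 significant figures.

2.182 cubic meters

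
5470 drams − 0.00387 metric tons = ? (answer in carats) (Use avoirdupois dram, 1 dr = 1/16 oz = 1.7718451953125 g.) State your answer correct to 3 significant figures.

5470 dr = 48460.0 ct and 0.00387 t = 19350.0 ct.
48460.0 − 19350.0 ≈ 29100 ct.

29100 ct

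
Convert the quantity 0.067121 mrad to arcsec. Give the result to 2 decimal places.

1 mrad = 206.265 arcsec.
0.067121 × 206.265 ≈ 13.84 arcsec.

13.84 arcseconds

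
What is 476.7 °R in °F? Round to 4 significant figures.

°R = °F + 459.67.
Applying the formula gives 17.03 °F.

17.03 °F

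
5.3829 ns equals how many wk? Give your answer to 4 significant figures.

8.900e-15 wk

1 ns = 1.65344e-15 weeks.
So 5.3829 × 1.65344e-15 ≈ 8.900e-15 wk.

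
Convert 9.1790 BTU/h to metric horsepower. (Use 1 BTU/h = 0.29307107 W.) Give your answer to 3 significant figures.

1 BTU per hour = 0.000398466 metric horsepower.
Then 9.1790 × 0.000398466 ≈ 0.00366 PS.

0.00366 PS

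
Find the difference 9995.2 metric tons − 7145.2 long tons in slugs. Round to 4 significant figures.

187400 slugs

9995.2 t = 684889 slug and 7145.2 long ton = 497458 slug.
684889 − 497458 ≈ 187400 slug.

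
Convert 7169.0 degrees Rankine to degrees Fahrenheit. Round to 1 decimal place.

6709.3 °F

°R = °F + 459.67.
Applying the formula gives 6709.3 °F.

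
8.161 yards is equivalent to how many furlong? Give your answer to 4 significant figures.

0.03710 furlongs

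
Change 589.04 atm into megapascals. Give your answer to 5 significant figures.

59.684 megapascals

1 atmosphere = 0.101325 MPa.
Thus 589.04 × 0.101325 ≈ 59.684 MPa.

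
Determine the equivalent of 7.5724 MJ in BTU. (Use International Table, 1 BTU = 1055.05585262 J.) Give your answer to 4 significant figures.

1 megajoule = 947.817 BTU.
Then 7.5724 × 947.817 ≈ 7177 BTU.

7177 BTU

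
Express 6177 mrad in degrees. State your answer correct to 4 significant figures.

353.9 °

1 mrad = 0.0572958 °.
6177 × 0.0572958 ≈ 353.9 °.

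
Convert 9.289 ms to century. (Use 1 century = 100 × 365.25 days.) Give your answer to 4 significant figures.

2.944e-12 century

1 millisecond = 3.16881e-13 century.
Then 9.289 × 3.16881e-13 ≈ 2.944e-12 century.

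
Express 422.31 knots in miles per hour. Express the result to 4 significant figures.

486.0 miles per hour

1 knot = 1.15078 mph.
Thus 422.31 × 1.15078 ≈ 486.0 mph.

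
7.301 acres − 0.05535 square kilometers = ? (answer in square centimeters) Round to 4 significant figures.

-2.580 × 10^8 square centimeters

7.301 acre = 2.95461 × 10^8 cm² and 0.05535 km² = 5.53500 × 10^8 cm².
2.95461 × 10^8 − 5.53500 × 10^8 ≈ -2.580 × 10^8 cm².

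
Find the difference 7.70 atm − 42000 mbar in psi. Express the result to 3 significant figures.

7.70 atm = 113.159 psi and 42000 mbar = 609.158 psi.
113.159 − 609.158 ≈ -496 psi.

-496 pounds per square inch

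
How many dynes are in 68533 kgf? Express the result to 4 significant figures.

1 kilogram-force = 980665 dyn.
Then 68533 × 980665 ≈ 6.721e+10 dyn.

6.721e+10 dynes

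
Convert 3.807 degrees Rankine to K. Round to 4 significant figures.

2.115 K

°R = K × 9/5.
Applying the formula gives 2.115 K.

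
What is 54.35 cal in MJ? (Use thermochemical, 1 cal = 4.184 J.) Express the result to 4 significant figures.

0.0002274 MJ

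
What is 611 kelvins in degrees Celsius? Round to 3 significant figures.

338 degrees Celsius

K = °C + 273.15.
Applying the formula gives 338 °C.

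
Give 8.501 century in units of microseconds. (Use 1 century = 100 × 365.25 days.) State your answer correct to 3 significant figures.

2.68 × 10^16 microseconds

1 century = 3.15576 × 10^15 μs.
So 8.501 × 3.15576 × 10^15 ≈ 2.68 × 10^16 μs.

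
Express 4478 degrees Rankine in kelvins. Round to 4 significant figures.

2488 K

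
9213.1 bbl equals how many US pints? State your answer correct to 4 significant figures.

3.096e+6 US pints

1 oil barrel = 336.000 US pints.
So 9213.1 × 336.000 ≈ 3.096e+6 US pt.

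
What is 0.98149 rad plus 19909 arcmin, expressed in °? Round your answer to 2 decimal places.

0.98149 rad = 56.2352 ° and 19909 arcmin = 331.817 °.
56.2352 + 331.817 ≈ 388.05 °.

388.05 degrees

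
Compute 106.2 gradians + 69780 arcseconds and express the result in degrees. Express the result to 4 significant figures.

115.0 degrees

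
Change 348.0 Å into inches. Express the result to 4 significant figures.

1.370 × 10^-6 in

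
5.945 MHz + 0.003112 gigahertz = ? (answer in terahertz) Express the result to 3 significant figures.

5.945 MHz = 5.94500e-6 THz and 0.003112 GHz = 3.11200e-6 THz.
5.94500e-6 + 3.11200e-6 ≈ 9.06e-6 THz.

9.06e-6 THz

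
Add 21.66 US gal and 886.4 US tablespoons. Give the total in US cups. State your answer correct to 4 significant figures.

21.66 US gal = 346.560 US cup and 886.4 US tbsp = 55.4000 US cup.
346.560 + 55.4000 ≈ 402.0 US cup.

402.0 US cups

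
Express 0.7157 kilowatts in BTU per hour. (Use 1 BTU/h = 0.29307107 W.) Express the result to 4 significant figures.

1 kW = 3412.14 BTU per hour.
So 0.7157 × 3412.14 ≈ 2442 BTU/h.

2442 BTU/h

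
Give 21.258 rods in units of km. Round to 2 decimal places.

1 rod = 0.00502920 km.
21.258 × 0.00502920 ≈ 0.11 km.

0.11 km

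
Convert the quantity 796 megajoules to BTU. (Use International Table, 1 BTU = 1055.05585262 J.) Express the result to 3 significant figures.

1 MJ = 947.817 British thermal units.
So 796 × 947.817 ≈ 754000 BTU.

754000 British thermal units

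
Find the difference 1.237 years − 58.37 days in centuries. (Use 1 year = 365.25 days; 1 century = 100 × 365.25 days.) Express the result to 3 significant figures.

0.0108 century

1.237 yr = 0.0123700 century and 58.37 d = 0.00159808 century.
0.0123700 − 0.00159808 ≈ 0.0108 century.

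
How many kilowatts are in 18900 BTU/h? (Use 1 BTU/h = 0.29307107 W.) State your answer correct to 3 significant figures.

1 BTU/h = 0.000293071 kW.
So 18900 × 0.000293071 ≈ 5.54 kW.

5.54 kW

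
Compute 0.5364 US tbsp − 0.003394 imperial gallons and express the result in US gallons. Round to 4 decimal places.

0.5364 US tbsp = 0.00209531 US gal and 0.003394 imp gal = 0.00407602 US gal.
0.00209531 − 0.00407602 ≈ -0.0020 US gal.

-0.0020 US gallons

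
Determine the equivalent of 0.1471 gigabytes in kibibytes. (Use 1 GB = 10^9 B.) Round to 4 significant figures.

1 gigabyte = 976562.5 KiB.
Thus 0.1471 × 976562.5 ≈ 143700 KiB.

143700 KiB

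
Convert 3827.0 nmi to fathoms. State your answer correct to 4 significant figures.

3.876e+6 fathom

1 nmi = 1012.69 fathoms.
3827.0 × 1012.69 ≈ 3.876e+6 fathom.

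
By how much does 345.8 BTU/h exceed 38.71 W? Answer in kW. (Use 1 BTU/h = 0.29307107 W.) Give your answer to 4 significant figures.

345.8 BTU/h = 0.101344 kW and 38.71 W = 0.0387100 kW.
0.101344 − 0.0387100 ≈ 0.06263 kW.

0.06263 kW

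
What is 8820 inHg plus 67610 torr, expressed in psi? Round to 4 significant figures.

5639 psi

8820 inHg = 4331.98 psi and 67610 torr = 1307.36 psi.
4331.98 + 1307.36 ≈ 5639 psi.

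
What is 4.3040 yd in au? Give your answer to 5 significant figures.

2.6308e-11 astronomical units

1 yard = 6.11239e-12 astronomical units.
4.3040 × 6.11239e-12 ≈ 2.6308e-11 au.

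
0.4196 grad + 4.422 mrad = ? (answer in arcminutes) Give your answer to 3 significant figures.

37.9 arcminutes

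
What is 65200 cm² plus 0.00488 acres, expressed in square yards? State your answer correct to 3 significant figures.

31.4 yd²

65200 cm² = 7.79786 yd² and 0.00488 acre = 23.6192 yd².
7.79786 + 23.6192 ≈ 31.4 yd².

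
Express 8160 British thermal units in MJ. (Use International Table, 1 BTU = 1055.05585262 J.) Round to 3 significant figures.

1 British thermal unit = 0.00105506 MJ.
Then 8160 × 0.00105506 ≈ 8.61 MJ.

8.61 megajoules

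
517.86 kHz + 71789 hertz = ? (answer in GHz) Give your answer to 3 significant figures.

0.000590 GHz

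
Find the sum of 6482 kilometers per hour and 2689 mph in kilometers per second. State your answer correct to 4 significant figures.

6482 km/h = 1.80056 km/s and 2689 mph = 1.20209 km/s.
1.80056 + 1.20209 ≈ 3.003 km/s.

3.003 kilometers per second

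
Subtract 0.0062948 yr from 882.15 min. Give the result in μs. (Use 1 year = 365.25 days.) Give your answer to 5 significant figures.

-1.4572 × 10^11 microseconds

882.15 min = 5.29290 × 10^10 μs and 0.0062948 yr = 1.98649 × 10^11 μs.
5.29290 × 10^10 − 1.98649 × 10^11 ≈ -1.4572 × 10^11 μs.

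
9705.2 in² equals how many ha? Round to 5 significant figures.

0.00062614 ha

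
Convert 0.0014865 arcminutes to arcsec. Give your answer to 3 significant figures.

0.0892 arcseconds

1 arcminute = 60.0000 arcsec.
Thus 0.0014865 × 60.0000 ≈ 0.0892 arcsec.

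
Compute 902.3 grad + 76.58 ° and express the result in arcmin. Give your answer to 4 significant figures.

902.3 grad = 48724.2 arcmin and 76.58 ° = 4594.80 arcmin.
48724.2 + 4594.80 ≈ 53320 arcmin.

53320 arcmin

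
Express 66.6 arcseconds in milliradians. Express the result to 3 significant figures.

0.323 mrad

1 arcsecond = 0.00484814 mrad.
Thus 66.6 × 0.00484814 ≈ 0.323 mrad.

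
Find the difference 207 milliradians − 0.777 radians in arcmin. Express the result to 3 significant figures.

207 mrad = 711.614 arcmin and 0.777 rad = 2671.13 arcmin.
711.614 − 2671.13 ≈ -1960 arcmin.

-1960 arcminutes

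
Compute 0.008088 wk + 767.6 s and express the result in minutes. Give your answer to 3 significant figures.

94.3 minutes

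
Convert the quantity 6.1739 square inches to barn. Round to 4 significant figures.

3.983e+25 barn

1 in² = 6.45160e+24 barns.
Then 6.1739 × 6.45160e+24 ≈ 3.983e+25 barn.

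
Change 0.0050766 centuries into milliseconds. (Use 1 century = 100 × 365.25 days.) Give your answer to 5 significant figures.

1.6021 × 10^10 milliseconds

1 century = 3.15576 × 10^12 ms.
0.0050766 × 3.15576 × 10^12 ≈ 1.6021 × 10^10 ms.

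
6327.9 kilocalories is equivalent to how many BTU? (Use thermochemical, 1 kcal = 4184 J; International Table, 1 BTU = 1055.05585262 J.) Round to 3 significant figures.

1 kcal = 3.96567 BTU.
Then 6327.9 × 3.96567 ≈ 25100 BTU.

25100 BTU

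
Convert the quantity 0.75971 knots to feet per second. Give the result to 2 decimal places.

1 knot = 1.68781 ft/s.
0.75971 × 1.68781 ≈ 1.28 ft/s.

1.28 ft/s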